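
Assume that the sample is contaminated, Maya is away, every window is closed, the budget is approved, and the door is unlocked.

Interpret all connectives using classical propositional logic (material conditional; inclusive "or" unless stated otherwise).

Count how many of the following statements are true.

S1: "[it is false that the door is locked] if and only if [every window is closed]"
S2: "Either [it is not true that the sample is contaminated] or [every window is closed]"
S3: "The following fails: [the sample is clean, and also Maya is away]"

3

Let M = "the door is locked" (False), N = "a window is open" (False), V = "the sample is contaminated" (True), D = "Maya is at home" (False).

S1: This is not M iff not N.

not M = not False = True
not N = not False = True
not M iff not N = True iff True = True
Hence S1 is true.

S2: Parsed as not V or not N

not V = not True = False
not N = not False = True
not V or not N = False or True = True
Hence S2 is true.

S3: This is not (not V and not D).

not V = not True = False
not D = not False = True
not V and not D = False and True = False
not (not V and not D) = not False = True
So S3 is true.

True statements: 3 (S1, S2, S3).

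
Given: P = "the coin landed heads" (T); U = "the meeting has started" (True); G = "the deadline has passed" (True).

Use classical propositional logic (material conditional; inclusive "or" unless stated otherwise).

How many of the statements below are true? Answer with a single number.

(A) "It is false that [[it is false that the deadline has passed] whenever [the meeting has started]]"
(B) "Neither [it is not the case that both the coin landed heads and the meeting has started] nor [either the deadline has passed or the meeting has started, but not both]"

2

(A): In symbols: ¬(U → ¬G)

¬G = ¬T = F
U → ¬G = T → F = F
¬(U → ¬G) = ¬F = T
Hence (A) is true.

(B): Parsed as (P ↑ U) ↓ (G ⊕ U)

P ↑ U = T ↑ T = F
G ⊕ U = T ⊕ T = F
(P ↑ U) ↓ (G ⊕ U) = F ↓ F = T
Thus (B) is true.

Count: 2.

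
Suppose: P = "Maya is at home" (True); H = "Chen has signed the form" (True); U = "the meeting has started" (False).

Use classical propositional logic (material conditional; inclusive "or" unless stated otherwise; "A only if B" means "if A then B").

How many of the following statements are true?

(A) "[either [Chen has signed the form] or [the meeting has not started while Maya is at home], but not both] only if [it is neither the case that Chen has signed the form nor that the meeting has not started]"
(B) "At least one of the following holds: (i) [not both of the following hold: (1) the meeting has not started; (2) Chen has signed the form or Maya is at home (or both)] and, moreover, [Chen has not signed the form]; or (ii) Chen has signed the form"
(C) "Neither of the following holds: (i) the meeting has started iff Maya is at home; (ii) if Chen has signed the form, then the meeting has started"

3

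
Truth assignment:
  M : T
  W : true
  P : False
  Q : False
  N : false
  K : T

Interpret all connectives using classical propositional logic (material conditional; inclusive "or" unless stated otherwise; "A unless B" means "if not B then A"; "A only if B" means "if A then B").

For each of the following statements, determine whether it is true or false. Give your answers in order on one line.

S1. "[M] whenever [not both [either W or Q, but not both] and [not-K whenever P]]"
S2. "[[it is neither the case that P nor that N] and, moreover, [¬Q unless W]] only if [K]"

S1 T; S2 T

S1: This is ((W xor Q) nand (P -> ~K)) -> M.

W xor Q = T xor F = T
~K = ~T = F
P -> ~K = F -> F = T
(W xor Q) nand (P -> ~K) = T nand T = F
((W xor Q) nand (P -> ~K)) -> M = F -> T = T
So S1 is true.

S2: Parsed as ((P nor N) & (~Q | W)) -> K

P nor N = F nor F = T
~Q = ~F = T
~Q | W = T | T = T
(P nor N) & (~Q | W) = T & T = T
((P nor N) & (~Q | W)) -> K = T -> T = T
So S2 is true.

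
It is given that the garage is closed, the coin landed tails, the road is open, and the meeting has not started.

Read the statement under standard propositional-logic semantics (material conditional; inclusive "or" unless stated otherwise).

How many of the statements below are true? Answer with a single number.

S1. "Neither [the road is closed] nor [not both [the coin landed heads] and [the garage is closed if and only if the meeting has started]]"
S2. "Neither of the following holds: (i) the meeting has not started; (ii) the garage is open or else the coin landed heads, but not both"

0

Let R = "the road is closed" (False), Q = "the coin landed heads" (False), P = "the garage is closed" (True), S = "the meeting has started" (False).

S1: This is R nor (Q nand (P iff S)).

P iff S = True iff False = False
Q nand (P iff S) = False nand False = True
R nor (Q nand (P iff S)) = False nor True = False
Thus S1 is false.

S2: This is not S nor (not P xor Q).

not S = not False = True
not P = not True = False
not P xor Q = False xor False = False
not S nor (not P xor Q) = True nor False = False
Thus S2 is false.

Count: 0.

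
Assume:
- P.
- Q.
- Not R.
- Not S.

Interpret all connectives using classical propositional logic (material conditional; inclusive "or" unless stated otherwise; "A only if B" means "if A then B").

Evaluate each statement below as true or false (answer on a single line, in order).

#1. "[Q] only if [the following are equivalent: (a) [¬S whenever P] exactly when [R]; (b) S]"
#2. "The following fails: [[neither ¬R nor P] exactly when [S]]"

#1 T / #2 F

#1: Parsed as Q -> (((P -> ~S) <-> R) <-> S)

~S = ~F = T
P -> ~S = T -> T = T
(P -> ~S) <-> R = T <-> F = F
((P -> ~S) <-> R) <-> S = F <-> F = T
Q -> (((P -> ~S) <-> R) <-> S) = T -> T = T
So #1 is true.

#2: Parsed as ~((~R nor P) <-> S)

~R = ~F = T
~R nor P = T nor T = F
(~R nor P) <-> S = F <-> F = T
~((~R nor P) <-> S) = ~T = F
Thus #2 is false.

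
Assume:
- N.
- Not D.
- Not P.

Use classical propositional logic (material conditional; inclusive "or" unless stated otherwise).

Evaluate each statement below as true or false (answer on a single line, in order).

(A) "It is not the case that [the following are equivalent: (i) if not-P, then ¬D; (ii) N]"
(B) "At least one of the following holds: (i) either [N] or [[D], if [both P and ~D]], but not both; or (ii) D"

(A): Formalization: ¬((¬P → ¬D) ↔ N)

¬P = ¬F = T
¬D = ¬F = T
¬P → ¬D = T → T = T
(¬P → ¬D) ↔ N = T ↔ T = T
¬((¬P → ¬D) ↔ N) = ¬T = F
So (A) is false.

(B): In symbols: (N ⊕ ((P ∧ ¬D) → D)) ∨ D

¬D = ¬F = T
P ∧ ¬D = F ∧ T = F
(P ∧ ¬D) → D = F → F = T
N ⊕ ((P ∧ ¬D) → D) = T ⊕ T = F
(N ⊕ ((P ∧ ¬D) → D)) ∨ D = F ∨ F = F
Thus (B) is false.

(A) False, (B) False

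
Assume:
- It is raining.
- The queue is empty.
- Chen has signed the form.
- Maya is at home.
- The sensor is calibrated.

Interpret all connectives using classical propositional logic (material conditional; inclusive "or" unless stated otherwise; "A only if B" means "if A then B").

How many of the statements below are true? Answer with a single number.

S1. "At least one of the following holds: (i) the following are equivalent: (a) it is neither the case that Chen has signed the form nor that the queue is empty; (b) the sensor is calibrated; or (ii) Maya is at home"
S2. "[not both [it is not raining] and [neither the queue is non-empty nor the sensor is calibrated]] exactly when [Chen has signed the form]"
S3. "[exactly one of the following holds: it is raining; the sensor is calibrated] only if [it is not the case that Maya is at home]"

Let R = "Chen has signed the form" (T), Q = "the queue is empty" (T), U = "the sensor is calibrated" (T), S = "Maya is at home" (T), P = "it is raining" (T).

S1: In symbols: ((R ↓ Q) ↔ U) ∨ S

R ↓ Q = T ↓ T = F
(R ↓ Q) ↔ U = F ↔ T = F
((R ↓ Q) ↔ U) ∨ S = F ∨ T = T
Hence S1 is true.

S2: Parsed as (¬P ↑ (¬Q ↓ U)) ↔ R

¬P = ¬T = F
¬Q = ¬T = F
¬Q ↓ U = F ↓ T = F
¬P ↑ (¬Q ↓ U) = F ↑ F = T
(¬P ↑ (¬Q ↓ U)) ↔ R = T ↔ T = T
So S2 is true.

S3: Parsed as (P ⊕ U) → ¬S

P ⊕ U = T ⊕ T = F
¬S = ¬T = F
(P ⊕ U) → ¬S = F → F = T
So S3 is true.

True statements: 3.

3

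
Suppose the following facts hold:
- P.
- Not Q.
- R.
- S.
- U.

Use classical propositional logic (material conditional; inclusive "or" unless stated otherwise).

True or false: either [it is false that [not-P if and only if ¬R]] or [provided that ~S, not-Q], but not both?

In symbols: not (not P iff not R) xor (not S -> not Q)

not P = not True = False
not R = not True = False
not P iff not R = False iff False = True
not (not P iff not R) = not True = False
not S = not True = False
not Q = not False = True
not S -> not Q = False -> True = True
not (not P iff not R) xor (not S -> not Q) = False xor True = True

True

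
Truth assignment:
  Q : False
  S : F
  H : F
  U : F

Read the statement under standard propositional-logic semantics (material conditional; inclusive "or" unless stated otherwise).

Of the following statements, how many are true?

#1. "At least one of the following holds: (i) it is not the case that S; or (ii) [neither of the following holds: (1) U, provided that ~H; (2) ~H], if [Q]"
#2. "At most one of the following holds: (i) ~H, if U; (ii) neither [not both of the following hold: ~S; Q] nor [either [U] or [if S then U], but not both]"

2

#1: In symbols: ~S | (Q -> ((~H -> U) nor ~H))

~S = ~F = T
~H = ~F = T
~H -> U = T -> F = F
~H = ~F = T
(~H -> U) nor ~H = F nor T = F
Q -> ((~H -> U) nor ~H) = F -> F = T
~S | (Q -> ((~H -> U) nor ~H)) = T | T = T
Hence #1 is true.

#2: In symbols: (U -> ~H) nand ((~S nand Q) nor (U xor (S -> U)))

~H = ~F = T
U -> ~H = F -> T = T
~S = ~F = T
~S nand Q = T nand F = T
S -> U = F -> F = T
U xor (S -> U) = F xor T = T
(~S nand Q) nor (U xor (S -> U)) = T nor T = F
(U -> ~H) nand ((~S nand Q) nor (U xor (S -> U))) = T nand F = T
Hence #2 is true.

Count: 2.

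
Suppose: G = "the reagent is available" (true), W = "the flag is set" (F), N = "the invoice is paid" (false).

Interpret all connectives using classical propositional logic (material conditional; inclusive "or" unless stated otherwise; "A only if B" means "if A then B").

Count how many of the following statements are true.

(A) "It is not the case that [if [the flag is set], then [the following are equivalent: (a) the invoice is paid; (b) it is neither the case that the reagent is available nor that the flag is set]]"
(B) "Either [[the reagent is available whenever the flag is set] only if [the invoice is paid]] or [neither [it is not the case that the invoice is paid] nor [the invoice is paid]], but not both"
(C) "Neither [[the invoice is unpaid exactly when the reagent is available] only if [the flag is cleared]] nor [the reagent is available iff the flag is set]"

0

(A): Parsed as ~(W -> (N <-> (G nor W)))

G nor W = T nor F = F
N <-> (G nor W) = F <-> F = T
W -> (N <-> (G nor W)) = F -> T = T
~(W -> (N <-> (G nor W))) = ~T = F
So (A) is false.

(B): Formalization: ((W -> G) -> N) xor (~N nor N)

W -> G = F -> T = T
(W -> G) -> N = T -> F = F
~N = ~F = T
~N nor N = T nor F = F
((W -> G) -> N) xor (~N nor N) = F xor F = F
So (B) is false.

(C): Formalization: ((~N <-> G) -> ~W) nor (G <-> W)

~N = ~F = T
~N <-> G = T <-> T = T
~W = ~F = T
(~N <-> G) -> ~W = T -> T = T
G <-> W = T <-> F = F
((~N <-> G) -> ~W) nor (G <-> W) = T nor F = F
Hence (C) is false.

Count: 0.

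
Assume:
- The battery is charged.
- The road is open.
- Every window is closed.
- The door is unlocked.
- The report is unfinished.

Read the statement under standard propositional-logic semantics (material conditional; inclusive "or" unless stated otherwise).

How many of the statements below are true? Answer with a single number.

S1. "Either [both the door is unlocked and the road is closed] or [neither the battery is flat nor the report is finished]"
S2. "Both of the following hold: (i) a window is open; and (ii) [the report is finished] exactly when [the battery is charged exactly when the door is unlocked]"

1

Let S = "the door is locked" (F), P = "the road is closed" (F), M = "the battery is charged" (T), N = "the report is finished" (F), H = "a window is open" (F).

S1: In symbols: (~S & P) | (~M nor N)

~S = ~F = T
~S & P = T & F = F
~M = ~T = F
~M nor N = F nor F = T
(~S & P) | (~M nor N) = F | T = T
So S1 is true.

S2: Formalization: H & (N <-> (M <-> ~S))

~S = ~F = T
M <-> ~S = T <-> T = T
N <-> (M <-> ~S) = F <-> T = F
H & (N <-> (M <-> ~S)) = F & F = F
So S2 is false.

1 of the 2 statements is true.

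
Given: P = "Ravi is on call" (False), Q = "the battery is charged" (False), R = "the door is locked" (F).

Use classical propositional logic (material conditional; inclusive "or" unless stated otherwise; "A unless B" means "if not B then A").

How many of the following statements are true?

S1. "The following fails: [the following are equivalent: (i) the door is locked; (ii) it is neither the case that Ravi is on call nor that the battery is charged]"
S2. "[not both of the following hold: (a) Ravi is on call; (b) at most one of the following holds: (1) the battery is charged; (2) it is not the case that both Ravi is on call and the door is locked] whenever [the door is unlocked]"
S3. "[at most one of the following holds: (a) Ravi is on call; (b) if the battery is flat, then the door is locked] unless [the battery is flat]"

3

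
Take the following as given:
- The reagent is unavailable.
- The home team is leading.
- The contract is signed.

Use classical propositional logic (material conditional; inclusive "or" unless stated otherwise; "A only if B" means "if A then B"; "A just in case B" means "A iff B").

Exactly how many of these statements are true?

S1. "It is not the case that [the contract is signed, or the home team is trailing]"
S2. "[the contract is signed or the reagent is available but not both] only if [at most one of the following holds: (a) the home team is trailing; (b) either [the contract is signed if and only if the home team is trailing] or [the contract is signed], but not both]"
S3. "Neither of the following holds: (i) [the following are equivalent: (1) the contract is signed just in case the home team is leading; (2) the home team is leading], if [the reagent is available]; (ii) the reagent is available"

1

Let R = "the contract is signed" (T), Q = "the home team is leading" (T), P = "the reagent is available" (F).

S1: Parsed as ¬(R ∨ ¬Q)

¬Q = ¬T = F
R ∨ ¬Q = T ∨ F = T
¬(R ∨ ¬Q) = ¬T = F
So S1 is false.

S2: Parsed as (R ⊕ P) → (¬Q ↑ ((R ↔ ¬Q) ⊕ R))

R ⊕ P = T ⊕ F = T
¬Q = ¬T = F
¬Q = ¬T = F
R ↔ ¬Q = T ↔ F = F
(R ↔ ¬Q) ⊕ R = F ⊕ T = T
¬Q ↑ ((R ↔ ¬Q) ⊕ R) = F ↑ T = T
(R ⊕ P) → (¬Q ↑ ((R ↔ ¬Q) ⊕ R)) = T → T = T
Thus S2 is true.

S3: This is (P → ((R ↔ Q) ↔ Q)) ↓ P.

R ↔ Q = T ↔ T = T
(R ↔ Q) ↔ Q = T ↔ T = T
P → ((R ↔ Q) ↔ Q) = F → T = T
(P → ((R ↔ Q) ↔ Q)) ↓ P = T ↓ F = F
Hence S3 is false.

Count: 1.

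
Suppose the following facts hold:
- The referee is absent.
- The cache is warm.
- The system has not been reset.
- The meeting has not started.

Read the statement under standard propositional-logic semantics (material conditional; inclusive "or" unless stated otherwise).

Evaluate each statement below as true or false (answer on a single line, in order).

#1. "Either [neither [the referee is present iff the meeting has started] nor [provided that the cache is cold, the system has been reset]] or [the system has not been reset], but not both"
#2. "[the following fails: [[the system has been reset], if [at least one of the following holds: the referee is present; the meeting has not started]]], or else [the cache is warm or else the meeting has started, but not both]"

#1 true, #2 true

Let P = "the referee is present" (F), S = "the meeting has started" (F), Q = "the cache is warm" (T), R = "the system has been reset" (F).

#1: Parsed as ((P <-> S) nor (~Q -> R)) xor ~R

P <-> S = F <-> F = T
~Q = ~T = F
~Q -> R = F -> F = T
(P <-> S) nor (~Q -> R) = T nor T = F
~R = ~F = T
((P <-> S) nor (~Q -> R)) xor ~R = F xor T = T
So #1 is true.

#2: In symbols: ~((P | ~S) -> R) | (Q xor S)

~S = ~F = T
P | ~S = F | T = T
(P | ~S) -> R = T -> F = F
~((P | ~S) -> R) = ~F = T
Q xor S = T xor F = T
~((P | ~S) -> R) | (Q xor S) = T | T = T
So #2 is true.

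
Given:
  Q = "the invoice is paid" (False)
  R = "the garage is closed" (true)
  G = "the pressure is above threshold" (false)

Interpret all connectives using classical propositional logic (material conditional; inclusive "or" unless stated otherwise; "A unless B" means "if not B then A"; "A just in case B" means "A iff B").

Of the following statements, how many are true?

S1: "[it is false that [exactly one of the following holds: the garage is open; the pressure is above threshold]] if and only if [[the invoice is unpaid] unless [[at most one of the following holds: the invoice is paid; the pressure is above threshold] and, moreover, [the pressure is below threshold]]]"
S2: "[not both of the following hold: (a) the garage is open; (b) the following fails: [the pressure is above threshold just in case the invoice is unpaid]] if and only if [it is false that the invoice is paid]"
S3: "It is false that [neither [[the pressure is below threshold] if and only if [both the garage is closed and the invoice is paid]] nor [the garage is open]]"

S1: This is ¬(¬R ⊕ G) ↔ (¬Q ∨ ((Q ↑ G) ∧ ¬G)).

¬R = ¬T = F
¬R ⊕ G = F ⊕ F = F
¬(¬R ⊕ G) = ¬F = T
¬Q = ¬F = T
Q ↑ G = F ↑ F = T
¬G = ¬F = T
(Q ↑ G) ∧ ¬G = T ∧ T = T
¬Q ∨ ((Q ↑ G) ∧ ¬G) = T ∨ T = T
¬(¬R ⊕ G) ↔ (¬Q ∨ ((Q ↑ G) ∧ ¬G)) = T ↔ T = T
Thus S1 is true.

S2: Formalization: (¬R ↑ ¬(G ↔ ¬Q)) ↔ ¬Q

¬R = ¬T = F
¬Q = ¬F = T
G ↔ ¬Q = F ↔ T = F
¬(G ↔ ¬Q) = ¬F = T
¬R ↑ ¬(G ↔ ¬Q) = F ↑ T = T
¬Q = ¬F = T
(¬R ↑ ¬(G ↔ ¬Q)) ↔ ¬Q = T ↔ T = T
Thus S2 is true.

S3: Formalization: ¬((¬G ↔ (R ∧ Q)) ↓ ¬R)

¬G = ¬F = T
R ∧ Q = T ∧ F = F
¬G ↔ (R ∧ Q) = T ↔ F = F
¬R = ¬T = F
(¬G ↔ (R ∧ Q)) ↓ ¬R = F ↓ F = T
¬((¬G ↔ (R ∧ Q)) ↓ ¬R) = ¬T = F
So S3 is false.

True statements: 2.

2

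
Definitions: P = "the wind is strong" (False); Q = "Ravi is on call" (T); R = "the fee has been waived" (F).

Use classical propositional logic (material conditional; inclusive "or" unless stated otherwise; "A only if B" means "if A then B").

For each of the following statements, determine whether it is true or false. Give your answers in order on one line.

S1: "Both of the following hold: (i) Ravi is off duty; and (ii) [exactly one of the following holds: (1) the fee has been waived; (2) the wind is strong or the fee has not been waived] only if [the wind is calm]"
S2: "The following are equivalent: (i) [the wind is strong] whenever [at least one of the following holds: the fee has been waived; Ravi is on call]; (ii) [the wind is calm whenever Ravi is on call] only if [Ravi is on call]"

S1: In symbols: not Q and ((R xor (P or not R)) -> not P)

not Q = not True = False
not R = not False = True
P or not R = False or True = True
R xor (P or not R) = False xor True = True
not P = not False = True
(R xor (P or not R)) -> not P = True -> True = True
not Q and ((R xor (P or not R)) -> not P) = False and True = False
Thus S1 is false.

S2: Formalization: ((R or Q) -> P) iff ((Q -> not P) -> Q)

R or Q = False or True = True
(R or Q) -> P = True -> False = False
not P = not False = True
Q -> not P = True -> True = True
(Q -> not P) -> Q = True -> True = True
((R or Q) -> P) iff ((Q -> not P) -> Q) = False iff True = False
So S2 is false.

S1 F; S2 F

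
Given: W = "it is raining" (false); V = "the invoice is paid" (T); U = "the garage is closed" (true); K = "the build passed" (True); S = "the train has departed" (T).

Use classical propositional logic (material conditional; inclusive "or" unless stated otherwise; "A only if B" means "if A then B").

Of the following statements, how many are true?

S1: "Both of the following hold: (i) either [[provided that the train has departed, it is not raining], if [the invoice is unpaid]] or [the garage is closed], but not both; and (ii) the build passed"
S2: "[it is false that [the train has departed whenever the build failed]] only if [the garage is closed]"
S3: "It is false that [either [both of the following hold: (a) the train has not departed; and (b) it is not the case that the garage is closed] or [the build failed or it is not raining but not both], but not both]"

1

S1: Formalization: ((~V -> (S -> ~W)) xor U) & K

~V = ~T = F
~W = ~F = T
S -> ~W = T -> T = T
~V -> (S -> ~W) = F -> T = T
(~V -> (S -> ~W)) xor U = T xor T = F
((~V -> (S -> ~W)) xor U) & K = F & T = F
So S1 is false.

S2: This is ~(~K -> S) -> U.

~K = ~T = F
~K -> S = F -> T = T
~(~K -> S) = ~T = F
~(~K -> S) -> U = F -> T = T
Thus S2 is true.

S3: Formalization: ~((~S & ~U) xor (~K xor ~W))

~S = ~T = F
~U = ~T = F
~S & ~U = F & F = F
~K = ~T = F
~W = ~F = T
~K xor ~W = F xor T = T
(~S & ~U) xor (~K xor ~W) = F xor T = T
~((~S & ~U) xor (~K xor ~W)) = ~T = F
Thus S3 is false.

1 of the 3 statements is true (S2).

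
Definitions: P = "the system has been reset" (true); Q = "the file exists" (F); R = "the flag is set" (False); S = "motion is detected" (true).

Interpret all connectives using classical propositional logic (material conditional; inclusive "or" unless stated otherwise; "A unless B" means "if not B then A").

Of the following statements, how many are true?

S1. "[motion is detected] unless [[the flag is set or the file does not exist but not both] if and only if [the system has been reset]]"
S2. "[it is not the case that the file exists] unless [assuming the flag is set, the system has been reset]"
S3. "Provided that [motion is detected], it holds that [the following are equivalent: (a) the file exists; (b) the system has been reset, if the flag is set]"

2

S1: This is S or ((R xor not Q) iff P).

not Q = not False = True
R xor not Q = False xor True = True
(R xor not Q) iff P = True iff True = True
S or ((R xor not Q) iff P) = True or True = True
Hence S1 is true.

S2: In symbols: not Q or (R -> P)

not Q = not False = True
R -> P = False -> True = True
not Q or (R -> P) = True or True = True
Hence S2 is true.

S3: Parsed as S -> (Q iff (R -> P))

R -> P = False -> True = True
Q iff (R -> P) = False iff True = False
S -> (Q iff (R -> P)) = True -> False = False
Thus S3 is false.

True statements: 2 (S1, S2).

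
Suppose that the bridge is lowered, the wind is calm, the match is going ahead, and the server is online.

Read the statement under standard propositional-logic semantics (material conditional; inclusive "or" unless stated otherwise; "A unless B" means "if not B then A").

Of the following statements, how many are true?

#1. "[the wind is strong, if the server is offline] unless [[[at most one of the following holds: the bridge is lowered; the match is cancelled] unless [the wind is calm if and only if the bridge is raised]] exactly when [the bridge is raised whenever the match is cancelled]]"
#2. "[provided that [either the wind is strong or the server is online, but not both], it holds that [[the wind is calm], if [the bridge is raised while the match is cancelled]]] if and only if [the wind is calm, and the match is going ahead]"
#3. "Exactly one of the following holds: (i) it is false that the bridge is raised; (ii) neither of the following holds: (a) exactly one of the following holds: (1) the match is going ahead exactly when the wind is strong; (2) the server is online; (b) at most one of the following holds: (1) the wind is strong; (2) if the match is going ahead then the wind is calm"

3

Let S = "the server is online" (True), Q = "the wind is strong" (False), P = "the bridge is raised" (False), R = "the match is cancelled" (False).

#1: This is (not S -> Q) or (((not P nand R) or (not Q iff P)) iff (R -> P)).

not S = not True = False
not S -> Q = False -> False = True
not P = not False = True
not P nand R = True nand False = True
not Q = not False = True
not Q iff P = True iff False = False
(not P nand R) or (not Q iff P) = True or False = True
R -> P = False -> False = True
((not P nand R) or (not Q iff P)) iff (R -> P) = True iff True = True
(not S -> Q) or (((not P nand R) or (not Q iff P)) iff (R -> P)) = True or True = True
So #1 is true.

#2: This is ((Q xor S) -> ((P and R) -> not Q)) iff (not Q and not R).

Q xor S = False xor True = True
P and R = False and False = False
not Q = not False = True
(P and R) -> not Q = False -> True = True
(Q xor S) -> ((P and R) -> not Q) = True -> True = True
not Q = not False = True
not R = not False = True
not Q and not R = True and True = True
((Q xor S) -> ((P and R) -> not Q)) iff (not Q and not R) = True iff True = True
Thus #2 is true.

#3: In symbols: not P xor (((not R iff Q) xor S) nor (Q nand (not R -> not Q)))

not P = not False = True
not R = not False = True
not R iff Q = True iff False = False
(not R iff Q) xor S = False xor True = True
not R = not False = True
not Q = not False = True
not R -> not Q = True -> True = True
Q nand (not R -> not Q) = False nand True = True
((not R iff Q) xor S) nor (Q nand (not R -> not Q)) = True nor True = False
not P xor (((not R iff Q) xor S) nor (Q nand (not R -> not Q))) = True xor False = True
So #3 is true.

3 of the 3 statements are true.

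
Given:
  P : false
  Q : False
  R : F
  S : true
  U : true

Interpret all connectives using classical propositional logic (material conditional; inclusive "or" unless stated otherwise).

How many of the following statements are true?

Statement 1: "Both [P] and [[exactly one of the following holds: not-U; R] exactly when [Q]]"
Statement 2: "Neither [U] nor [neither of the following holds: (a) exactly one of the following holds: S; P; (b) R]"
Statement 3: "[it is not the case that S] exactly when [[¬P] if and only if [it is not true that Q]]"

0

Statement 1: In symbols: P ∧ ((¬U ⊕ R) ↔ Q)

¬U = ¬T = F
¬U ⊕ R = F ⊕ F = F
(¬U ⊕ R) ↔ Q = F ↔ F = T
P ∧ ((¬U ⊕ R) ↔ Q) = F ∧ T = F
Hence Statement 1 is false.

Statement 2: In symbols: U ↓ ((S ⊕ P) ↓ R)

S ⊕ P = T ⊕ F = T
(S ⊕ P) ↓ R = T ↓ F = F
U ↓ ((S ⊕ P) ↓ R) = T ↓ F = F
Thus Statement 2 is false.

Statement 3: Formalization: ¬S ↔ (¬P ↔ ¬Q)

¬S = ¬T = F
¬P = ¬F = T
¬Q = ¬F = T
¬P ↔ ¬Q = T ↔ T = T
¬S ↔ (¬P ↔ ¬Q) = F ↔ T = F
Thus Statement 3 is false.

Count: 0.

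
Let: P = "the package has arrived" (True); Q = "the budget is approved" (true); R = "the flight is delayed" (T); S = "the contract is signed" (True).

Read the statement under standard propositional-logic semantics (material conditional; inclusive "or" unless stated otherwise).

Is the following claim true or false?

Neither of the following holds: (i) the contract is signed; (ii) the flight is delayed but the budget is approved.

false

In symbols: S ↓ (R ∧ Q)

R ∧ Q = T ∧ T = T
S ↓ (R ∧ Q) = T ↓ T = F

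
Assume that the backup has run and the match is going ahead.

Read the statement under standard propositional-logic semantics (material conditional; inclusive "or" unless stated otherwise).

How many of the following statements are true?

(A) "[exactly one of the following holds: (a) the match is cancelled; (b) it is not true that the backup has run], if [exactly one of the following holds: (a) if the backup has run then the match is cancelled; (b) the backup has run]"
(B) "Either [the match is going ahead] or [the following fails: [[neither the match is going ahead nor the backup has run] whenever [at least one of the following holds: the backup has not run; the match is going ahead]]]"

Let Q = "the backup has run" (T), H = "the match is cancelled" (F).

(A): This is ((Q → H) ⊕ Q) → (H ⊕ ¬Q).

Q → H = T → F = F
(Q → H) ⊕ Q = F ⊕ T = T
¬Q = ¬T = F
H ⊕ ¬Q = F ⊕ F = F
((Q → H) ⊕ Q) → (H ⊕ ¬Q) = T → F = F
So (A) is false.

(B): Formalization: ¬H ∨ ¬((¬Q ∨ ¬H) → (¬H ↓ Q))

¬H = ¬F = T
¬Q = ¬T = F
¬H = ¬F = T
¬Q ∨ ¬H = F ∨ T = T
¬H = ¬F = T
¬H ↓ Q = T ↓ T = F
(¬Q ∨ ¬H) → (¬H ↓ Q) = T → F = F
¬((¬Q ∨ ¬H) → (¬H ↓ Q)) = ¬F = T
¬H ∨ ¬((¬Q ∨ ¬H) → (¬H ↓ Q)) = T ∨ T = T
So (B) is true.

1 of the 2 statements is true ((B)).

1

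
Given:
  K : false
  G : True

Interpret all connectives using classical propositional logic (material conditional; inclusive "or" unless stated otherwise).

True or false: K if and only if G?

false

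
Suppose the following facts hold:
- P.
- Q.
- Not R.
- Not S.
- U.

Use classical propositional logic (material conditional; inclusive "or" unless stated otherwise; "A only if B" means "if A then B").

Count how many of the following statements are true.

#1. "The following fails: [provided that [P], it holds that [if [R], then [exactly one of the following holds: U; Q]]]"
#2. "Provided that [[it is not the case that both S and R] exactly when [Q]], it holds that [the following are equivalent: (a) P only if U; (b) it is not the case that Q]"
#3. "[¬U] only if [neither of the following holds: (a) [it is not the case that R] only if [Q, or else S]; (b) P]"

#1: In symbols: not (P -> (R -> (U xor Q)))

U xor Q = True xor True = False
R -> (U xor Q) = False -> False = True
P -> (R -> (U xor Q)) = True -> True = True
not (P -> (R -> (U xor Q))) = not True = False
Hence #1 is false.

#2: This is ((S nand R) iff Q) -> ((P -> U) iff not Q).

S nand R = False nand False = True
(S nand R) iff Q = True iff True = True
P -> U = True -> True = True
not Q = not True = False
(P -> U) iff not Q = True iff False = False
((S nand R) iff Q) -> ((P -> U) iff not Q) = True -> False = False
So #2 is false.

#3: In symbols: not U -> ((not R -> (Q or S)) nor P)

not U = not True = False
not R = not False = True
Q or S = True or False = True
not R -> (Q or S) = True -> True = True
(not R -> (Q or S)) nor P = True nor True = False
not U -> ((not R -> (Q or S)) nor P) = False -> False = True
Hence #3 is true.

1 of the 3 statements is true.

1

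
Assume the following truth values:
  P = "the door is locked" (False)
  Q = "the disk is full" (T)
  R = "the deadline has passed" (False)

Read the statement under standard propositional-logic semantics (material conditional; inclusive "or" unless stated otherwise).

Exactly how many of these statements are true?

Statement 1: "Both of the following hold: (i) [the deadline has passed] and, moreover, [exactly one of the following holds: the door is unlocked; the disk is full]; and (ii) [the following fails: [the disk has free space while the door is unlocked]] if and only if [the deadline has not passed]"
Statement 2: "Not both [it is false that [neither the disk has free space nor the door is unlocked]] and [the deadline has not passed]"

0

Statement 1: Formalization: (R & (~P xor Q)) & (~(~Q & ~P) <-> ~R)

~P = ~F = T
~P xor Q = T xor T = F
R & (~P xor Q) = F & F = F
~Q = ~T = F
~P = ~F = T
~Q & ~P = F & T = F
~(~Q & ~P) = ~F = T
~R = ~F = T
~(~Q & ~P) <-> ~R = T <-> T = T
(R & (~P xor Q)) & (~(~Q & ~P) <-> ~R) = F & T = F
Hence Statement 1 is false.

Statement 2: Formalization: ~(~Q nor ~P) nand ~R

~Q = ~T = F
~P = ~F = T
~Q nor ~P = F nor T = F
~(~Q nor ~P) = ~F = T
~R = ~F = T
~(~Q nor ~P) nand ~R = T nand T = F
Thus Statement 2 is false.

Count: 0.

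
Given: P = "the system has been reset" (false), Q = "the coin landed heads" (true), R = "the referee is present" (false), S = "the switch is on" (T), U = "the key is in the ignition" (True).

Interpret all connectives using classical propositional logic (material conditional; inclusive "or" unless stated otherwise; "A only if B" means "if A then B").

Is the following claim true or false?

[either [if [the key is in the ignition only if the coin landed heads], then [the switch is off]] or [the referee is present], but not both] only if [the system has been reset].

True.

This is (((U -> Q) -> ~S) xor R) -> P.

U -> Q = T -> T = T
~S = ~T = F
(U -> Q) -> ~S = T -> F = F
((U -> Q) -> ~S) xor R = F xor F = F
(((U -> Q) -> ~S) xor R) -> P = F -> F = T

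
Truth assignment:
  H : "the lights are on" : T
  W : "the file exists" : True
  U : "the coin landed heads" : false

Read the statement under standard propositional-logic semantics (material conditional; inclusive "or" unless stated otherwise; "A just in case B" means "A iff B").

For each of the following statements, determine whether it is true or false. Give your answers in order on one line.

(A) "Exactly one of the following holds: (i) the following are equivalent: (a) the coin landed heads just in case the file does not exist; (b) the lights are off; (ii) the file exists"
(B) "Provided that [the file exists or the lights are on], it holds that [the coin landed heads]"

(A) T / (B) F

(A): This is ((U iff not W) iff not H) xor W.

not W = not True = False
U iff not W = False iff False = True
not H = not True = False
(U iff not W) iff not H = True iff False = False
((U iff not W) iff not H) xor W = False xor True = True
Thus (A) is true.

(B): Formalization: (W or H) -> U

W or H = True or True = True
(W or H) -> U = True -> False = False
Thus (B) is false.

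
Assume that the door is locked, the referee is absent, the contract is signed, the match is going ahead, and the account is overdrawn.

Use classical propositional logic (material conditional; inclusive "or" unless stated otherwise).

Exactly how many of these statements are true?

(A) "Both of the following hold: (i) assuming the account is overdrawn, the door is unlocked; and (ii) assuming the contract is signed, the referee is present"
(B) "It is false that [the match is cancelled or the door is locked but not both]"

0

Let U = "the account is overdrawn" (T), L = "the door is locked" (T), K = "the contract is signed" (T), S = "the referee is present" (F), Q = "the match is cancelled" (F).

(A): Formalization: (U → ¬L) ∧ (K → S)

¬L = ¬T = F
U → ¬L = T → F = F
K → S = T → F = F
(U → ¬L) ∧ (K → S) = F ∧ F = F
So (A) is false.

(B): In symbols: ¬(Q ⊕ L)

Q ⊕ L = F ⊕ T = T
¬(Q ⊕ L) = ¬T = F
Hence (B) is false.

True statements: 0 (none).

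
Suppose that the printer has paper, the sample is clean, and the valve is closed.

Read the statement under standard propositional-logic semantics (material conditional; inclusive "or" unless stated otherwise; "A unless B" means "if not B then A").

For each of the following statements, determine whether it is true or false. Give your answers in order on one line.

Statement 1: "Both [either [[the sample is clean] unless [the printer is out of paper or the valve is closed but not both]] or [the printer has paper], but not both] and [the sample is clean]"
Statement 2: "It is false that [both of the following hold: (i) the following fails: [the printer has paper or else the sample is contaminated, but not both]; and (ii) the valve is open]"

Statement 1 F, Statement 2 T

Let L = "the sample is contaminated" (F), G = "the printer has paper" (T), K = "the valve is open" (F).

Statement 1: In symbols: ((¬L ∨ (¬G ⊕ ¬K)) ⊕ G) ∧ ¬L

¬L = ¬F = T
¬G = ¬T = F
¬K = ¬F = T
¬G ⊕ ¬K = F ⊕ T = T
¬L ∨ (¬G ⊕ ¬K) = T ∨ T = T
(¬L ∨ (¬G ⊕ ¬K)) ⊕ G = T ⊕ T = F
¬L = ¬F = T
((¬L ∨ (¬G ⊕ ¬K)) ⊕ G) ∧ ¬L = F ∧ T = F
Thus Statement 1 is false.

Statement 2: Parsed as ¬(¬(G ⊕ L) ∧ K)

G ⊕ L = T ⊕ F = T
¬(G ⊕ L) = ¬T = F
¬(G ⊕ L) ∧ K = F ∧ F = F
¬(¬(G ⊕ L) ∧ K) = ¬F = T
Hence Statement 2 is true.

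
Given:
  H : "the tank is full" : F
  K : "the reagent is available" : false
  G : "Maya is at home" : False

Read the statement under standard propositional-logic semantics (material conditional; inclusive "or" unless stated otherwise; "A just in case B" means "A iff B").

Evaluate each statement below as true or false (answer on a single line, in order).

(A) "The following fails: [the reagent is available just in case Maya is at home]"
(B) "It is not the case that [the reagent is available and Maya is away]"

(A) False; (B) True

(A): This is not (K iff G).

K iff G = False iff False = True
not (K iff G) = not True = False
So (A) is false.

(B): Parsed as not (K and not G)

not G = not False = True
K and not G = False and True = False
not (K and not G) = not False = True
Thus (B) is true.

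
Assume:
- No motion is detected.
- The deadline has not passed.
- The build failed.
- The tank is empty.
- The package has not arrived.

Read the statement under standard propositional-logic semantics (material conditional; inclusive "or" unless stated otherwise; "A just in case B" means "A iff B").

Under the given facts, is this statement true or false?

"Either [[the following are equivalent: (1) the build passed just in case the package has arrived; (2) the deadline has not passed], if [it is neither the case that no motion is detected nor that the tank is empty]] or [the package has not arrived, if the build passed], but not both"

False.

Let D = "motion is detected" (F), S = "the tank is full" (F), R = "the build passed" (F), P = "the package has arrived" (F), U = "the deadline has passed" (F).
Formalization: ((¬D ↓ ¬S) → ((R ↔ P) ↔ ¬U)) ⊕ (R → ¬P)

¬D = ¬F = T
¬S = ¬F = T
¬D ↓ ¬S = T ↓ T = F
R ↔ P = F ↔ F = T
¬U = ¬F = T
(R ↔ P) ↔ ¬U = T ↔ T = T
(¬D ↓ ¬S) → ((R ↔ P) ↔ ¬U) = F → T = T
¬P = ¬F = T
R → ¬P = F → T = T
((¬D ↓ ¬S) → ((R ↔ P) ↔ ¬U)) ⊕ (R → ¬P) = T ⊕ T = F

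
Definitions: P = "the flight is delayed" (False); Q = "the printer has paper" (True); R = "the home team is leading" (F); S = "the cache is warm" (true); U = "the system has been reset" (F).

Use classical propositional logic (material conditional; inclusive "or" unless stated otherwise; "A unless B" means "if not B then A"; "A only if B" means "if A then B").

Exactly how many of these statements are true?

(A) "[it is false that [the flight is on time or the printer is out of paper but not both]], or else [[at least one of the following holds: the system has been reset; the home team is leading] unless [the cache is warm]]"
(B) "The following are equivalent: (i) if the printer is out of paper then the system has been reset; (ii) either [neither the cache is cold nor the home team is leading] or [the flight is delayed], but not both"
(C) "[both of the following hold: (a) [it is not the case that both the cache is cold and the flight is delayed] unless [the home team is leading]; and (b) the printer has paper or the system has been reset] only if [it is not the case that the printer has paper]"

(A): Parsed as not (not P xor not Q) or ((U or R) or S)

not P = not False = True
not Q = not True = False
not P xor not Q = True xor False = True
not (not P xor not Q) = not True = False
U or R = False or False = False
(U or R) or S = False or True = True
not (not P xor not Q) or ((U or R) or S) = False or True = True
Hence (A) is true.

(B): In symbols: (not Q -> U) iff ((not S nor R) xor P)

not Q = not True = False
not Q -> U = False -> False = True
not S = not True = False
not S nor R = False nor False = True
(not S nor R) xor P = True xor False = True
(not Q -> U) iff ((not S nor R) xor P) = True iff True = True
Thus (B) is true.

(C): Parsed as (((not S nand P) or R) and (Q or U)) -> not Q

not S = not True = False
not S nand P = False nand False = True
(not S nand P) or R = True or False = True
Q or U = True or False = True
((not S nand P) or R) and (Q or U) = True and True = True
not Q = not True = False
(((not S nand P) or R) and (Q or U)) -> not Q = True -> False = False
Hence (C) is false.

True statements: 2 ((A), (B)).

2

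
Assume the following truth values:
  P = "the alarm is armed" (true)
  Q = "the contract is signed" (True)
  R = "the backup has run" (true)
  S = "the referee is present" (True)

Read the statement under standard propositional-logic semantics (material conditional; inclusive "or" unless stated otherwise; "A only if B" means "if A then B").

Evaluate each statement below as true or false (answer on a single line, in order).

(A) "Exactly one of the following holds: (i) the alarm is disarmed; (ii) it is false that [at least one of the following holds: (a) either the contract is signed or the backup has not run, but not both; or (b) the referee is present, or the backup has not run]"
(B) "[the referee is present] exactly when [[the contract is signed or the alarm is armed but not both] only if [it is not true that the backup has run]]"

(A): Parsed as ~P xor ~((Q xor ~R) | (S | ~R))

~P = ~T = F
~R = ~T = F
Q xor ~R = T xor F = T
~R = ~T = F
S | ~R = T | F = T
(Q xor ~R) | (S | ~R) = T | T = T
~((Q xor ~R) | (S | ~R)) = ~T = F
~P xor ~((Q xor ~R) | (S | ~R)) = F xor F = F
Thus (A) is false.

(B): Parsed as S <-> ((Q xor P) -> ~R)

Q xor P = T xor T = F
~R = ~T = F
(Q xor P) -> ~R = F -> F = T
S <-> ((Q xor P) -> ~R) = T <-> T = T
Thus (B) is true.

(A) F, (B) T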